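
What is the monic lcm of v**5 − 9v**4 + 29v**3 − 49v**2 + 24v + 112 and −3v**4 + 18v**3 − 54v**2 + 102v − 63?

Repeated division with remainder:
  v**5 − 9v**4 + 29v**3 − 49v**2 + 24v + 112 = (−(1/3)v + 1)(−3v**4 + 18v**3 − 54v**2 + 102v − 63) + (−7v**3 + 39v**2 − 99v + 175)
  −3v**4 + 18v**3 − 54v**2 + 102v − 63 = ((3/7)v − 9/49)(−7v**3 + 39v**2 − 99v + 175) + (−(216/49)v**2 + (432/49)v − 216/7)
  −7v**3 + 39v**2 − 99v + 175 = ((343/216)v − 1225/216)(−(216/49)v**2 + (432/49)v − 216/7) + (0)
Last nonzero remainder: −(216/49)v**2 + (432/49)v − 216/7. Dividing through by −216/49 gives the monic gcd v**2 − 2v + 7.
Then lcm(f, g) = f·g / gcd(f, g); expanding and making the result monic gives the answer.

v**7 − 13v**6 + 68v**5 − 192v**4 + 307v**3 − 131v**2 − 376v + 336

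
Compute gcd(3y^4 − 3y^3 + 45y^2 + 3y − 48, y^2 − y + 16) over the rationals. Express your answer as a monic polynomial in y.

y^2 − y + 16

By polynomial division,
  3y^4 − 3y^3 + 45y^2 + 3y − 48 = (3y^2 − 3)(y^2 − y + 16) + (0)
The last nonzero remainder y^2 − y + 16 is already monic.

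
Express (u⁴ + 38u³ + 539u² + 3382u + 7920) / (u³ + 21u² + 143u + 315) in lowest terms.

By polynomial division,
  u⁴ + 38u³ + 539u² + 3382u + 7920 = (u + 17)(u³ + 21u² + 143u + 315) + (39u² + 636u + 2565)
  u³ + 21u² + 143u + 315 = ((1/39)u + 61/507)(39u² + 636u + 2565) + ((120/169)u + 1080/169)
  39u² + 636u + 2565 = ((2197/40)u + 3211/8)((120/169)u + 1080/169) + (0)
Last nonzero remainder: (120/169)u + 1080/169. Dividing through by 120/169 gives the monic gcd u + 9.
Cancel u + 9 from numerator and denominator to get the reduced form.

(u³ + 29u² + 278u + 880)/(u² + 12u + 35)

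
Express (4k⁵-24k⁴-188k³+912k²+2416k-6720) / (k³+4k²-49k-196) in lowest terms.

Apply the Euclidean algorithm:
  4k⁵-24k⁴-188k³+912k²+2416k-6720 = (4k²-40k+168)(k³+4k²-49k-196) + (-936k²+2808k+26208)
  k³+4k²-49k-196 = (-(1/936)k-7/936)(-936k²+2808k+26208) + (0)
Last nonzero remainder: -936k²+2808k+26208. Dividing through by -936 gives the monic gcd k²-3k-28.
Cancel k²-3k-28 from numerator and denominator to get the reduced form.

(4k³-12k²-112k+240)/(k+7)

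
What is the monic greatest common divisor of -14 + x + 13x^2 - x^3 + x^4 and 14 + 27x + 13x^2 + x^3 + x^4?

Apply the Euclidean algorithm:
  x^4 - x^3 + 13x^2 + x - 14 = (x^4 + x^3 + 13x^2 + 27x + 14) + (-2x^3 - 26x - 28)
  x^4 + x^3 + 13x^2 + 27x + 14 = (-(1/2)x - 1/2)(-2x^3 - 26x - 28) + (0)
Last nonzero remainder: -2x^3 - 26x - 28. Dividing through by -2 gives the monic gcd x^3 + 13x + 14.

14 + 13x + x^3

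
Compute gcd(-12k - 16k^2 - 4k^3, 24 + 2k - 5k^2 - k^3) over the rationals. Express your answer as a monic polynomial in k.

3 + k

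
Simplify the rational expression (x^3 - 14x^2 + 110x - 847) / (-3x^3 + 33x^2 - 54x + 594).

(-x^2 + 3x - 77)/(3x^2 + 54)

By polynomial division,
  x^3 - 14x^2 + 110x - 847 = (-1/3)(-3x^3 + 33x^2 - 54x + 594) + (-3x^2 + 92x - 649)
  -3x^3 + 33x^2 - 54x + 594 = (x + 59/3)(-3x^2 + 92x - 649) + (-(3643/3)x + 40073/3)
  -3x^2 + 92x - 649 = ((9/3643)x - 177/3643)(-(3643/3)x + 40073/3) + (0)
Last nonzero remainder: -(3643/3)x + 40073/3. Dividing through by -3643/3 gives the monic gcd x - 11.
Cancel x - 11 from numerator and denominator to get the reduced form.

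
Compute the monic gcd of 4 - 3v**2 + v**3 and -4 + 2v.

By polynomial division,
  v**3 - 3v**2 + 4 = ((1/2)v**2 - (1/2)v - 1)(2v - 4) + (0)
Last nonzero remainder: 2v - 4. Dividing through by 2 gives the monic gcd v - 2.

-2 + v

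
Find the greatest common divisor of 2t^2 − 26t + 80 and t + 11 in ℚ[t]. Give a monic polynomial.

By polynomial division,
  2t^2 − 26t + 80 = (2t − 48)(t + 11) + (608)
  t + 11 = ((1/608)t + 11/608)(608) + (0)
The last nonzero remainder is the constant 608, so the polynomials are coprime and gcd = 1.

1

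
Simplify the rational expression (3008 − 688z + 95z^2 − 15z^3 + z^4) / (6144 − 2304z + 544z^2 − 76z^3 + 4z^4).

(47 + z + z^2)/(96 − 12z + 4z^2)

Euclidean algorithm in ℚ[z]:
  z^4 − 15z^3 + 95z^2 − 688z + 3008 = (1/4)(4z^4 − 76z^3 + 544z^2 − 2304z + 6144) + (4z^3 − 41z^2 − 112z + 1472)
  4z^4 − 76z^3 + 544z^2 − 2304z + 6144 = (z − 35/4)(4z^3 − 41z^2 − 112z + 1472) + ((1189/4)z^2 − 4756z + 19024)
  4z^3 − 41z^2 − 112z + 1472 = ((16/1189)z + 92/1189)((1189/4)z^2 − 4756z + 19024) + (0)
Last nonzero remainder: (1189/4)z^2 − 4756z + 19024. Dividing through by 1189/4 gives the monic gcd z^2 − 16z + 64.
Cancel z^2 − 16z + 64 from numerator and denominator to get the reduced form.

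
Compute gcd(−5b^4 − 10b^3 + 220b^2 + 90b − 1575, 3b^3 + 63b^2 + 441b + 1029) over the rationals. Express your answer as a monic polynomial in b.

By polynomial division,
  −5b^4 − 10b^3 + 220b^2 + 90b − 1575 = (−(5/3)b + 95/3)(3b^3 + 63b^2 + 441b + 1029) + (−1040b^2 − 12160b − 34160)
  3b^3 + 63b^2 + 441b + 1029 = (−(3/1040)b − 363/13520)(−1040b^2 − 12160b − 34160) + ((2700/169)b + 18900/169)
  −1040b^2 − 12160b − 34160 = (−(8788/135)b − 41236/135)((2700/169)b + 18900/169) + (0)
Last nonzero remainder: (2700/169)b + 18900/169. Dividing through by 2700/169 gives the monic gcd b + 7.

b + 7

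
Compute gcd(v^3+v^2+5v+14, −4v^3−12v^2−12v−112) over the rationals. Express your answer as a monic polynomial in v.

v^2−v+7

Apply the Euclidean algorithm:
  v^3+v^2+5v+14 = (−1/4)(−4v^3−12v^2−12v−112) + (−2v^2+2v−14)
  −4v^3−12v^2−12v−112 = (2v+8)(−2v^2+2v−14) + (0)
Last nonzero remainder: −2v^2+2v−14. Dividing through by −2 gives the monic gcd v^2−v+7.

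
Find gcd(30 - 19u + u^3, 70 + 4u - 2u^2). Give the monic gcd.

Apply the Euclidean algorithm:
  u^3 - 19u + 30 = (-(1/2)u - 1)(-2u^2 + 4u + 70) + (20u + 100)
  -2u^2 + 4u + 70 = (-(1/10)u + 7/10)(20u + 100) + (0)
Last nonzero remainder: 20u + 100. Dividing through by 20 gives the monic gcd u + 5.

5 + u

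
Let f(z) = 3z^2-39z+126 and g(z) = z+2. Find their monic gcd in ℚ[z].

1

Apply the Euclidean algorithm:
  3z^2-39z+126 = (3z-45)(z+2) + (216)
  z+2 = ((1/216)z+1/108)(216) + (0)
The last nonzero remainder is the constant 216, so the polynomials are coprime and gcd = 1.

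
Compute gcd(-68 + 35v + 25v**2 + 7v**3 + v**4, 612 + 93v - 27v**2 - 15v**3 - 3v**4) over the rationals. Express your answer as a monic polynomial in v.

68 + 33v + 8v**2 + v**3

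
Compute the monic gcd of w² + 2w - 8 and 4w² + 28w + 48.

w + 4

Apply the Euclidean algorithm:
  w² + 2w - 8 = (1/4)(4w² + 28w + 48) + (-5w - 20)
  4w² + 28w + 48 = (-(4/5)w - 12/5)(-5w - 20) + (0)
Last nonzero remainder: -5w - 20. Dividing through by -5 gives the monic gcd w + 4.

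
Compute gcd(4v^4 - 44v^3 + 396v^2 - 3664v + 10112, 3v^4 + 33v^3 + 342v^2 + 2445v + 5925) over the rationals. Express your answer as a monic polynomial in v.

v^2 + v + 79

Repeated division with remainder:
  4v^4 - 44v^3 + 396v^2 - 3664v + 10112 = (4/3)(3v^4 + 33v^3 + 342v^2 + 2445v + 5925) + (-88v^3 - 60v^2 - 6924v + 2212)
  3v^4 + 33v^3 + 342v^2 + 2445v + 5925 = (-(3/88)v - 681/1936)(-88v^3 - 60v^2 - 6924v + 2212) + ((41067/484)v^2 + (41067/484)v + 3244293/484)
  -88v^3 - 60v^2 - 6924v + 2212 = (-(42592/41067)v + 13552/41067)((41067/484)v^2 + (41067/484)v + 3244293/484) + (0)
Last nonzero remainder: (41067/484)v^2 + (41067/484)v + 3244293/484. Dividing through by 41067/484 gives the monic gcd v^2 + v + 79.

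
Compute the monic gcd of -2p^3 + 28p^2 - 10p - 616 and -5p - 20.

Euclidean algorithm in ℚ[p]:
  -2p^3 + 28p^2 - 10p - 616 = ((2/5)p^2 - (36/5)p + 154/5)(-5p - 20) + (0)
Last nonzero remainder: -5p - 20. Dividing through by -5 gives the monic gcd p + 4.

p + 4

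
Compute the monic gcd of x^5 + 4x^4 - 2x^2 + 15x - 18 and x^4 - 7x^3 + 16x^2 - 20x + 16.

Repeated division with remainder:
  x^5 + 4x^4 - 2x^2 + 15x - 18 = (x + 11)(x^4 - 7x^3 + 16x^2 - 20x + 16) + (61x^3 - 158x^2 + 219x - 194)
  x^4 - 7x^3 + 16x^2 - 20x + 16 = ((1/61)x - 269/3721)(61x^3 - 158x^2 + 219x - 194) + ((3675/3721)x^2 - (3675/3721)x + 7350/3721)
  61x^3 - 158x^2 + 219x - 194 = ((226981/3675)x - 360937/3675)((3675/3721)x^2 - (3675/3721)x + 7350/3721) + (0)
Last nonzero remainder: (3675/3721)x^2 - (3675/3721)x + 7350/3721. Dividing through by 3675/3721 gives the monic gcd x^2 - x + 2.

x^2 - x + 2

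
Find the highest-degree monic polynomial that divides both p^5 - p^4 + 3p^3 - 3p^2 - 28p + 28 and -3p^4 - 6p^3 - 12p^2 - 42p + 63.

p^3 - p^2 + 7p - 7

Repeated division with remainder:
  p^5 - p^4 + 3p^3 - 3p^2 - 28p + 28 = (-(1/3)p + 1)(-3p^4 - 6p^3 - 12p^2 - 42p + 63) + (5p^3 - 5p^2 + 35p - 35)
  -3p^4 - 6p^3 - 12p^2 - 42p + 63 = (-(3/5)p - 9/5)(5p^3 - 5p^2 + 35p - 35) + (0)
Last nonzero remainder: 5p^3 - 5p^2 + 35p - 35. Dividing through by 5 gives the monic gcd p^3 - p^2 + 7p - 7.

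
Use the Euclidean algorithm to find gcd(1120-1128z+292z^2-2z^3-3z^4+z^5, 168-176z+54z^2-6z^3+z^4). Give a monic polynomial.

4-4z+z^2

By polynomial division,
  z^5-3z^4-2z^3+292z^2-1128z+1120 = (z+3)(z^4-6z^3+54z^2-176z+168) + (-38z^3+306z^2-768z+616)
  z^4-6z^3+54z^2-176z+168 = (-(1/38)z-39/722)(-38z^3+306z^2-768z+616) + ((18165/361)z^2-(72660/361)z+72660/361)
  -38z^3+306z^2-768z+616 = (-(13718/18165)z+7942/2595)((18165/361)z^2-(72660/361)z+72660/361) + (0)
Last nonzero remainder: (18165/361)z^2-(72660/361)z+72660/361. Dividing through by 18165/361 gives the monic gcd z^2-4z+4.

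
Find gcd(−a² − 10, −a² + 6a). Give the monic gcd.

1

Euclidean algorithm in ℚ[a]:
  −a² − 10 = (−a² + 6a) + (−6a − 10)
  −a² + 6a = ((1/6)a − 23/18)(−6a − 10) + (−115/9)
  −6a − 10 = ((54/115)a + 18/23)(−115/9) + (0)
The last nonzero remainder is the constant −115/9, so the polynomials are coprime and gcd = 1.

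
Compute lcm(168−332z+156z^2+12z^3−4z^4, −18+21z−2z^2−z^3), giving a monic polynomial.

126−291z+200z^2−30z^3−6z^4+z^5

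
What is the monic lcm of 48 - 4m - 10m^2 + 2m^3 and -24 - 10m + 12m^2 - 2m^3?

24 + 22m - 7m^2 - 4m^3 + m^4

By polynomial division,
  2m^3 - 10m^2 - 4m + 48 = (-1)(-2m^3 + 12m^2 - 10m - 24) + (2m^2 - 14m + 24)
  -2m^3 + 12m^2 - 10m - 24 = (-m - 1)(2m^2 - 14m + 24) + (0)
Last nonzero remainder: 2m^2 - 14m + 24. Dividing through by 2 gives the monic gcd m^2 - 7m + 12.
Then lcm(f, g) = f·g / gcd(f, g); expanding and making the result monic gives the answer.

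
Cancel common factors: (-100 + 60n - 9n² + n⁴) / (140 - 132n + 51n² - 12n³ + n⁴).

Apply the Euclidean algorithm:
  n⁴ - 9n² + 60n - 100 = (n⁴ - 12n³ + 51n² - 132n + 140) + (12n³ - 60n² + 192n - 240)
  n⁴ - 12n³ + 51n² - 132n + 140 = ((1/12)n - 7/12)(12n³ - 60n² + 192n - 240) + (0)
Last nonzero remainder: 12n³ - 60n² + 192n - 240. Dividing through by 12 gives the monic gcd n³ - 5n² + 16n - 20.
Cancel n³ - 5n² + 16n - 20 from numerator and denominator to get the reduced form.

(5 + n)/(-7 + n)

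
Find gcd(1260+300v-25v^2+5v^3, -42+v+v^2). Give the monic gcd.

1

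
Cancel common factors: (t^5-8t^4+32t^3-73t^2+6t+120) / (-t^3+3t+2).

Apply the Euclidean algorithm:
  t^5-8t^4+32t^3-73t^2+6t+120 = (-t^2+8t-35)(-t^3+3t+2) + (-95t^2+95t+190)
  -t^3+3t+2 = ((1/95)t+1/95)(-95t^2+95t+190) + (0)
Last nonzero remainder: -95t^2+95t+190. Dividing through by -95 gives the monic gcd t^2-t-2.
Cancel t^2-t-2 from numerator and denominator to get the reduced form.

(-t^3+7t^2-27t+60)/(t+1)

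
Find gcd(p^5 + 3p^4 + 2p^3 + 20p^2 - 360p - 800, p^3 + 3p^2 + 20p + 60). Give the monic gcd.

p^2 + 20

Apply the Euclidean algorithm:
  p^5 + 3p^4 + 2p^3 + 20p^2 - 360p - 800 = (p^2 - 18)(p^3 + 3p^2 + 20p + 60) + (14p^2 + 280)
  p^3 + 3p^2 + 20p + 60 = ((1/14)p + 3/14)(14p^2 + 280) + (0)
Last nonzero remainder: 14p^2 + 280. Dividing through by 14 gives the monic gcd p^2 + 20.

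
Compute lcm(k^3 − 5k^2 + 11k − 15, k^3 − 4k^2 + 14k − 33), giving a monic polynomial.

k^5 − 6k^4 + 27k^3 − 81k^2 + 136k − 165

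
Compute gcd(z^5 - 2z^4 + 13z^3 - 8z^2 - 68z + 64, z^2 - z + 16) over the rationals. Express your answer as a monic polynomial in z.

z^2 - z + 16

Apply the Euclidean algorithm:
  z^5 - 2z^4 + 13z^3 - 8z^2 - 68z + 64 = (z^3 - z^2 - 4z + 4)(z^2 - z + 16) + (0)
The last nonzero remainder z^2 - z + 16 is already monic.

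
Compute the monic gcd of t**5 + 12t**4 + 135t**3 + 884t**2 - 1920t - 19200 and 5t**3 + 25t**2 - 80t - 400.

t**2 + t - 20

Apply the Euclidean algorithm:
  t**5 + 12t**4 + 135t**3 + 884t**2 - 1920t - 19200 = ((1/5)t**2 + (7/5)t + 116/5)(5t**3 + 25t**2 - 80t - 400) + (496t**2 + 496t - 9920)
  5t**3 + 25t**2 - 80t - 400 = ((5/496)t + 5/124)(496t**2 + 496t - 9920) + (0)
Last nonzero remainder: 496t**2 + 496t - 9920. Dividing through by 496 gives the monic gcd t**2 + t - 20.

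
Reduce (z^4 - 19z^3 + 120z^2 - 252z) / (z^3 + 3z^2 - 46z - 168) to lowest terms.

(z^3 - 12z^2 + 36z)/(z^2 + 10z + 24)

Apply the Euclidean algorithm:
  z^4 - 19z^3 + 120z^2 - 252z = (z - 22)(z^3 + 3z^2 - 46z - 168) + (232z^2 - 1096z - 3696)
  z^3 + 3z^2 - 46z - 168 = ((1/232)z + 28/841)(232z^2 - 1096z - 3696) + ((5400/841)z - 37800/841)
  232z^2 - 1096z - 3696 = ((24389/675)z + 18502/225)((5400/841)z - 37800/841) + (0)
Last nonzero remainder: (5400/841)z - 37800/841. Dividing through by 5400/841 gives the monic gcd z - 7.
Cancel z - 7 from numerator and denominator to get the reduced form.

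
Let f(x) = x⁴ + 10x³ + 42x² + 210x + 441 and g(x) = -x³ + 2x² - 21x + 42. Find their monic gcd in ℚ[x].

x² + 21

Repeated division with remainder:
  x⁴ + 10x³ + 42x² + 210x + 441 = (-x - 12)(-x³ + 2x² - 21x + 42) + (45x² + 945)
  -x³ + 2x² - 21x + 42 = (-(1/45)x + 2/45)(45x² + 945) + (0)
Last nonzero remainder: 45x² + 945. Dividing through by 45 gives the monic gcd x² + 21.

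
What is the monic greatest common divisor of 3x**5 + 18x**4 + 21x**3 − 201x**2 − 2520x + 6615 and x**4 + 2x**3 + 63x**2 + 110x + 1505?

Apply the Euclidean algorithm:
  3x**5 + 18x**4 + 21x**3 − 201x**2 − 2520x + 6615 = (3x + 12)(x**4 + 2x**3 + 63x**2 + 110x + 1505) + (−192x**3 − 1287x**2 − 8355x − 11445)
  x**4 + 2x**3 + 63x**2 + 110x + 1505 = (−(1/192)x + 301/12288)(−192x**3 − 1287x**2 − 8355x − 11445) + ((208937/4096)x**2 + (1044685/4096)x + 7312795/4096)
  −192x**3 − 1287x**2 − 8355x − 11445 = (−(786432/208937)x − 1339392/208937)((208937/4096)x**2 + (1044685/4096)x + 7312795/4096) + (0)
Last nonzero remainder: (208937/4096)x**2 + (1044685/4096)x + 7312795/4096. Dividing through by 208937/4096 gives the monic gcd x**2 + 5x + 35.

x**2 + 5x + 35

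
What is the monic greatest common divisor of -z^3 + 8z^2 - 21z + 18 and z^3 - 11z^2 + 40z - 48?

z - 3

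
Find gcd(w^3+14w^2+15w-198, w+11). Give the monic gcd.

Apply the Euclidean algorithm:
  w^3+14w^2+15w-198 = (w^2+3w-18)(w+11) + (0)
The last nonzero remainder w+11 is already monic.

w+11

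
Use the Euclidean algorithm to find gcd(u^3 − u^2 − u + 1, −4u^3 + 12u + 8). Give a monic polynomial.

u + 1

Euclidean algorithm in ℚ[u]:
  u^3 − u^2 − u + 1 = (−1/4)(−4u^3 + 12u + 8) + (−u^2 + 2u + 3)
  −4u^3 + 12u + 8 = (4u + 8)(−u^2 + 2u + 3) + (−16u − 16)
  −u^2 + 2u + 3 = ((1/16)u − 3/16)(−16u − 16) + (0)
Last nonzero remainder: −16u − 16. Dividing through by −16 gives the monic gcd u + 1.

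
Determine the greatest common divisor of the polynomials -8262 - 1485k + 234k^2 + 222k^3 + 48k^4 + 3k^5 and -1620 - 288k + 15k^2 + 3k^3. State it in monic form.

54 + 15k + k^2

Repeated division with remainder:
  3k^5 + 48k^4 + 222k^3 + 234k^2 - 1485k - 8262 = (k^2 + 11k + 115)(3k^3 + 15k^2 - 288k - 1620) + (3297k^2 + 49455k + 178038)
  3k^3 + 15k^2 - 288k - 1620 = ((1/1099)k - 10/1099)(3297k^2 + 49455k + 178038) + (0)
Last nonzero remainder: 3297k^2 + 49455k + 178038. Dividing through by 3297 gives the monic gcd k^2 + 15k + 54.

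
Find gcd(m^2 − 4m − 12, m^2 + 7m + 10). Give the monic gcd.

m + 2

By polynomial division,
  m^2 − 4m − 12 = (m^2 + 7m + 10) + (−11m − 22)
  m^2 + 7m + 10 = (−(1/11)m − 5/11)(−11m − 22) + (0)
Last nonzero remainder: −11m − 22. Dividing through by −11 gives the monic gcd m + 2.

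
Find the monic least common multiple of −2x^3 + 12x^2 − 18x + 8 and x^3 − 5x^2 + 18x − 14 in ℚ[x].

Repeated division with remainder:
  −2x^3 + 12x^2 − 18x + 8 = (−2)(x^3 − 5x^2 + 18x − 14) + (2x^2 + 18x − 20)
  x^3 − 5x^2 + 18x − 14 = ((1/2)x − 7)(2x^2 + 18x − 20) + (154x − 154)
  2x^2 + 18x − 20 = ((1/77)x + 10/77)(154x − 154) + (0)
Last nonzero remainder: 154x − 154. Dividing through by 154 gives the monic gcd x − 1.
Then lcm(f, g) = f·g / gcd(f, g); expanding and making the result monic gives the answer.

x^5 − 10x^4 + 47x^3 − 124x^2 + 142x − 56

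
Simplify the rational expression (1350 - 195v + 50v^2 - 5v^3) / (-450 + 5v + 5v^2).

By polynomial division,
  -5v^3 + 50v^2 - 195v + 1350 = (-v + 11)(5v^2 + 5v - 450) + (-700v + 6300)
  5v^2 + 5v - 450 = (-(1/140)v - 1/14)(-700v + 6300) + (0)
Last nonzero remainder: -700v + 6300. Dividing through by -700 gives the monic gcd v - 9.
Cancel v - 9 from numerator and denominator to get the reduced form.

(-30 + v - v^2)/(10 + v)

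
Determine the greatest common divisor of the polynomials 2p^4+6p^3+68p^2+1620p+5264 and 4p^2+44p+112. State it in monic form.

Euclidean algorithm in ℚ[p]:
  2p^4+6p^3+68p^2+1620p+5264 = ((1/2)p^2-4p+47)(4p^2+44p+112) + (0)
Last nonzero remainder: 4p^2+44p+112. Dividing through by 4 gives the monic gcd p^2+11p+28.

p^2+11p+28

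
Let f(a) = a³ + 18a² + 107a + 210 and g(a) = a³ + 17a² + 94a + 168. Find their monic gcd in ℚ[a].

Euclidean algorithm in ℚ[a]:
  a³ + 18a² + 107a + 210 = (a³ + 17a² + 94a + 168) + (a² + 13a + 42)
  a³ + 17a² + 94a + 168 = (a + 4)(a² + 13a + 42) + (0)
The last nonzero remainder a² + 13a + 42 is already monic.

a² + 13a + 42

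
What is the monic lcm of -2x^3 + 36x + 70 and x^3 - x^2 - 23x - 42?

x^4 - 6x^3 - 18x^2 + 73x + 210

Repeated division with remainder:
  -2x^3 + 36x + 70 = (-2)(x^3 - x^2 - 23x - 42) + (-2x^2 - 10x - 14)
  x^3 - x^2 - 23x - 42 = (-(1/2)x + 3)(-2x^2 - 10x - 14) + (0)
Last nonzero remainder: -2x^2 - 10x - 14. Dividing through by -2 gives the monic gcd x^2 + 5x + 7.
Then lcm(f, g) = f·g / gcd(f, g); expanding and making the result monic gives the answer.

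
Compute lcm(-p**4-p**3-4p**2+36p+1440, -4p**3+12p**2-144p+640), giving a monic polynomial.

p**5-3p**4-52p**2-1296p+5760

Repeated division with remainder:
  -p**4-p**3-4p**2+36p+1440 = ((1/4)p+1)(-4p**3+12p**2-144p+640) + (20p**2+20p+800)
  -4p**3+12p**2-144p+640 = (-(1/5)p+4/5)(20p**2+20p+800) + (0)
Last nonzero remainder: 20p**2+20p+800. Dividing through by 20 gives the monic gcd p**2+p+40.
Then lcm(f, g) = f·g / gcd(f, g); expanding and making the result monic gives the answer.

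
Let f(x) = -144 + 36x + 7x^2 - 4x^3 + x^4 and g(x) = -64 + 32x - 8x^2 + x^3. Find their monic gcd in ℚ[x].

16 - 4x + x^2

Apply the Euclidean algorithm:
  x^4 - 4x^3 + 7x^2 + 36x - 144 = (x + 4)(x^3 - 8x^2 + 32x - 64) + (7x^2 - 28x + 112)
  x^3 - 8x^2 + 32x - 64 = ((1/7)x - 4/7)(7x^2 - 28x + 112) + (0)
Last nonzero remainder: 7x^2 - 28x + 112. Dividing through by 7 gives the monic gcd x^2 - 4x + 16.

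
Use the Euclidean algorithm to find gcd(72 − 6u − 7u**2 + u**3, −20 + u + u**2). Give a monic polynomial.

−4 + u

Apply the Euclidean algorithm:
  u**3 − 7u**2 − 6u + 72 = (u − 8)(u**2 + u − 20) + (22u − 88)
  u**2 + u − 20 = ((1/22)u + 5/22)(22u − 88) + (0)
Last nonzero remainder: 22u − 88. Dividing through by 22 gives the monic gcd u − 4.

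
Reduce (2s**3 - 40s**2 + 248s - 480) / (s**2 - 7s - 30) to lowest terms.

Apply the Euclidean algorithm:
  2s**3 - 40s**2 + 248s - 480 = (2s - 26)(s**2 - 7s - 30) + (126s - 1260)
  s**2 - 7s - 30 = ((1/126)s + 1/42)(126s - 1260) + (0)
Last nonzero remainder: 126s - 1260. Dividing through by 126 gives the monic gcd s - 10.
Cancel s - 10 from numerator and denominator to get the reduced form.

(2s**2 - 20s + 48)/(s + 3)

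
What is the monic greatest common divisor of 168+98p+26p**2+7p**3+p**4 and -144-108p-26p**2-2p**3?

12+7p+p**2

Repeated division with remainder:
  p**4+7p**3+26p**2+98p+168 = (-(1/2)p+3)(-2p**3-26p**2-108p-144) + (50p**2+350p+600)
  -2p**3-26p**2-108p-144 = (-(1/25)p-6/25)(50p**2+350p+600) + (0)
Last nonzero remainder: 50p**2+350p+600. Dividing through by 50 gives the monic gcd p**2+7p+12.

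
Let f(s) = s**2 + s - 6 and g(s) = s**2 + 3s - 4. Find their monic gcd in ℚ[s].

Apply the Euclidean algorithm:
  s**2 + s - 6 = (s**2 + 3s - 4) + (-2s - 2)
  s**2 + 3s - 4 = (-(1/2)s - 1)(-2s - 2) + (-6)
  -2s - 2 = ((1/3)s + 1/3)(-6) + (0)
The last nonzero remainder is the constant -6, so the polynomials are coprime and gcd = 1.

1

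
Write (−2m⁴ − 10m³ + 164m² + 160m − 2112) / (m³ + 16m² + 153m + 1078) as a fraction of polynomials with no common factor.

(−2m³ + 12m² + 32m − 192)/(m² + 5m + 98)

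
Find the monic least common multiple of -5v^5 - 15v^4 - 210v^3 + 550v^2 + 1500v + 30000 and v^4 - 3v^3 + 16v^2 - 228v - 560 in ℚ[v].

Euclidean algorithm in ℚ[v]:
  -5v^5 - 15v^4 - 210v^3 + 550v^2 + 1500v + 30000 = (-5v - 30)(v^4 - 3v^3 + 16v^2 - 228v - 560) + (-220v^3 - 110v^2 - 8140v + 13200)
  v^4 - 3v^3 + 16v^2 - 228v - 560 = (-(1/220)v + 7/440)(-220v^3 - 110v^2 - 8140v + 13200) + (-(77/4)v^2 - (77/2)v - 770)
  -220v^3 - 110v^2 - 8140v + 13200 = ((80/7)v - 120/7)(-(77/4)v^2 - (77/2)v - 770) + (0)
Last nonzero remainder: -(77/4)v^2 - (77/2)v - 770. Dividing through by -77/4 gives the monic gcd v^2 + 2v + 40.
Then lcm(f, g) = f·g / gcd(f, g); expanding and making the result monic gives the answer.

v^7 - 2v^6 + 13v^5 - 362v^4 - 338v^3 - 2960v^2 + 34200v + 84000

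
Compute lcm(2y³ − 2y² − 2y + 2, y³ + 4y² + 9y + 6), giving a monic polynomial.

y⁵ + 2y⁴ + 2y³ − 8y² − 3y + 6

Repeated division with remainder:
  2y³ − 2y² − 2y + 2 = (2)(y³ + 4y² + 9y + 6) + (−10y² − 20y − 10)
  y³ + 4y² + 9y + 6 = (−(1/10)y − 1/5)(−10y² − 20y − 10) + (4y + 4)
  −10y² − 20y − 10 = (−(5/2)y − 5/2)(4y + 4) + (0)
Last nonzero remainder: 4y + 4. Dividing through by 4 gives the monic gcd y + 1.
Then lcm(f, g) = f·g / gcd(f, g); expanding and making the result monic gives the answer.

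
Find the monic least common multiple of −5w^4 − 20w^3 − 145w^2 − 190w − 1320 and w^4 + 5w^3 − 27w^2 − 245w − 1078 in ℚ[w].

w^6 + 4w^5 − 20w^4 − 158w^3 − 1157w^2 − 1862w − 12936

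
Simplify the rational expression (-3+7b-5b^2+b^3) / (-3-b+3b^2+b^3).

Euclidean algorithm in ℚ[b]:
  b^3-5b^2+7b-3 = (b^3+3b^2-b-3) + (-8b^2+8b)
  b^3+3b^2-b-3 = (-(1/8)b-1/2)(-8b^2+8b) + (3b-3)
  -8b^2+8b = (-(8/3)b)(3b-3) + (0)
Last nonzero remainder: 3b-3. Dividing through by 3 gives the monic gcd b-1.
Cancel b-1 from numerator and denominator to get the reduced form.

(3-4b+b^2)/(3+4b+b^2)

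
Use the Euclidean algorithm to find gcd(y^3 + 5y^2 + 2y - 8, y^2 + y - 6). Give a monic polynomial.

By polynomial division,
  y^3 + 5y^2 + 2y - 8 = (y + 4)(y^2 + y - 6) + (4y + 16)
  y^2 + y - 6 = ((1/4)y - 3/4)(4y + 16) + (6)
  4y + 16 = ((2/3)y + 8/3)(6) + (0)
The last nonzero remainder is the constant 6, so the polynomials are coprime and gcd = 1.

1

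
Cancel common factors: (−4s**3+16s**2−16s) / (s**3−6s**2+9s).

(−4s**2+16s−16)/(s**2−6s+9)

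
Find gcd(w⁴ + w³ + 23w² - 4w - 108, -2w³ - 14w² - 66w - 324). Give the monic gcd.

Repeated division with remainder:
  w⁴ + w³ + 23w² - 4w - 108 = (-(1/2)w + 3)(-2w³ - 14w² - 66w - 324) + (32w² + 32w + 864)
  -2w³ - 14w² - 66w - 324 = (-(1/16)w - 3/8)(32w² + 32w + 864) + (0)
Last nonzero remainder: 32w² + 32w + 864. Dividing through by 32 gives the monic gcd w² + w + 27.

w² + w + 27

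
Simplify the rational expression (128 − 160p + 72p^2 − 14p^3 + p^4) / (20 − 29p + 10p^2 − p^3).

Apply the Euclidean algorithm:
  p^4 − 14p^3 + 72p^2 − 160p + 128 = (−p + 4)(−p^3 + 10p^2 − 29p + 20) + (3p^2 − 24p + 48)
  −p^3 + 10p^2 − 29p + 20 = (−(1/3)p + 2/3)(3p^2 − 24p + 48) + (3p − 12)
  3p^2 − 24p + 48 = (p − 4)(3p − 12) + (0)
Last nonzero remainder: 3p − 12. Dividing through by 3 gives the monic gcd p − 4.
Cancel p − 4 from numerator and denominator to get the reduced form.

(32 − 32p + 10p^2 − p^3)/(5 − 6p + p^2)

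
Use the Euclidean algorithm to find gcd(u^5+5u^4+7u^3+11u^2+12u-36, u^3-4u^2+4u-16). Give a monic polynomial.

u^2+4

Repeated division with remainder:
  u^5+5u^4+7u^3+11u^2+12u-36 = (u^2+9u+39)(u^3-4u^2+4u-16) + (147u^2+588)
  u^3-4u^2+4u-16 = ((1/147)u-4/147)(147u^2+588) + (0)
Last nonzero remainder: 147u^2+588. Dividing through by 147 gives the monic gcd u^2+4.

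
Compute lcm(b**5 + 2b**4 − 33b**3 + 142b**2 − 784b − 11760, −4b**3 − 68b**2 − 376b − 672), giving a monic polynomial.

b**6 + 6b**5 − 25b**4 + 10b**3 − 216b**2 − 14896b − 47040

Apply the Euclidean algorithm:
  b**5 + 2b**4 − 33b**3 + 142b**2 − 784b − 11760 = (−(1/4)b**2 + (15/4)b − 32)(−4b**3 − 68b**2 − 376b − 672) + (−792b**2 − 10296b − 33264)
  −4b**3 − 68b**2 − 376b − 672 = ((1/198)b + 2/99)(−792b**2 − 10296b − 33264) + (0)
Last nonzero remainder: −792b**2 − 10296b − 33264. Dividing through by −792 gives the monic gcd b**2 + 13b + 42.
Then lcm(f, g) = f·g / gcd(f, g); expanding and making the result monic gives the answer.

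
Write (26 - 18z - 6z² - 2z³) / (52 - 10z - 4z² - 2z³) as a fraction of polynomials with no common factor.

(-1 + z)/(-2 + z)

Apply the Euclidean algorithm:
  -2z³ - 6z² - 18z + 26 = (-2z³ - 4z² - 10z + 52) + (-2z² - 8z - 26)
  -2z³ - 4z² - 10z + 52 = (z - 2)(-2z² - 8z - 26) + (0)
Last nonzero remainder: -2z² - 8z - 26. Dividing through by -2 gives the monic gcd z² + 4z + 13.
Cancel z² + 4z + 13 from numerator and denominator to get the reduced form.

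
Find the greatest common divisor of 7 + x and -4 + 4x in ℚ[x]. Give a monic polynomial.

1

Euclidean algorithm in ℚ[x]:
  x + 7 = (1/4)(4x - 4) + (8)
  4x - 4 = ((1/2)x - 1/2)(8) + (0)
The last nonzero remainder is the constant 8, so the polynomials are coprime and gcd = 1.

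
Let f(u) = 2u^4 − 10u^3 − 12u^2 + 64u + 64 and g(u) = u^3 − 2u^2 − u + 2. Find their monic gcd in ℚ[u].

u + 1

Apply the Euclidean algorithm:
  2u^4 − 10u^3 − 12u^2 + 64u + 64 = (2u − 6)(u^3 − 2u^2 − u + 2) + (−22u^2 + 54u + 76)
  u^3 − 2u^2 − u + 2 = (−(1/22)u − 5/242)(−22u^2 + 54u + 76) + ((432/121)u + 432/121)
  −22u^2 + 54u + 76 = (−(1331/216)u + 2299/108)((432/121)u + 432/121) + (0)
Last nonzero remainder: (432/121)u + 432/121. Dividing through by 432/121 gives the monic gcd u + 1.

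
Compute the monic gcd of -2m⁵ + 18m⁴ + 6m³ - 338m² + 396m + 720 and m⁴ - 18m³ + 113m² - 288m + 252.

m² - 9m + 18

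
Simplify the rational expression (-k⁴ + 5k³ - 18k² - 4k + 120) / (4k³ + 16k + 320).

By polynomial division,
  -k⁴ + 5k³ - 18k² - 4k + 120 = (-(1/4)k + 5/4)(4k³ + 16k + 320) + (-14k² + 56k - 280)
  4k³ + 16k + 320 = (-(2/7)k - 8/7)(-14k² + 56k - 280) + (0)
Last nonzero remainder: -14k² + 56k - 280. Dividing through by -14 gives the monic gcd k² - 4k + 20.
Cancel k² - 4k + 20 from numerator and denominator to get the reduced form.

(-k² + k + 6)/(4k + 16)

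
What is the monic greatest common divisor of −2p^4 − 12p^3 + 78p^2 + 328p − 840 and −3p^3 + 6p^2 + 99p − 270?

p^2 + p − 30

By polynomial division,
  −2p^4 − 12p^3 + 78p^2 + 328p − 840 = ((2/3)p + 16/3)(−3p^3 + 6p^2 + 99p − 270) + (−20p^2 − 20p + 600)
  −3p^3 + 6p^2 + 99p − 270 = ((3/20)p − 9/20)(−20p^2 − 20p + 600) + (0)
Last nonzero remainder: −20p^2 − 20p + 600. Dividing through by −20 gives the monic gcd p^2 + p − 30.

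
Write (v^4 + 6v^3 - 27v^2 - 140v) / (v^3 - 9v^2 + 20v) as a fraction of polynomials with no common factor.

By polynomial division,
  v^4 + 6v^3 - 27v^2 - 140v = (v + 15)(v^3 - 9v^2 + 20v) + (88v^2 - 440v)
  v^3 - 9v^2 + 20v = ((1/88)v - 1/22)(88v^2 - 440v) + (0)
Last nonzero remainder: 88v^2 - 440v. Dividing through by 88 gives the monic gcd v^2 - 5v.
Cancel v^2 - 5v from numerator and denominator to get the reduced form.

(v^2 + 11v + 28)/(v - 4)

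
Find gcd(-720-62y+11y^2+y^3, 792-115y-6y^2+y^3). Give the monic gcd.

-8+y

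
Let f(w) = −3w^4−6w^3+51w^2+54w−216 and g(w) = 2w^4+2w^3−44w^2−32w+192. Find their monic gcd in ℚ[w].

Apply the Euclidean algorithm:
  −3w^4−6w^3+51w^2+54w−216 = (−3/2)(2w^4+2w^3−44w^2−32w+192) + (−3w^3−15w^2+6w+72)
  2w^4+2w^3−44w^2−32w+192 = (−(2/3)w+8/3)(−3w^3−15w^2+6w+72) + (0)
Last nonzero remainder: −3w^3−15w^2+6w+72. Dividing through by −3 gives the monic gcd w^3+5w^2−2w−24.

w^3+5w^2−2w−24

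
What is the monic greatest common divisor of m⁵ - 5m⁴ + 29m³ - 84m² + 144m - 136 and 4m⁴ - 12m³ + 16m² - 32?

m³ - 4m² + 8m - 8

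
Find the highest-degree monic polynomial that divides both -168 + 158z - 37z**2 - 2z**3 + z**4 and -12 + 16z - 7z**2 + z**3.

By polynomial division,
  z**4 - 2z**3 - 37z**2 + 158z - 168 = (z + 5)(z**3 - 7z**2 + 16z - 12) + (-18z**2 + 90z - 108)
  z**3 - 7z**2 + 16z - 12 = (-(1/18)z + 1/9)(-18z**2 + 90z - 108) + (0)
Last nonzero remainder: -18z**2 + 90z - 108. Dividing through by -18 gives the monic gcd z**2 - 5z + 6.

6 - 5z + z**2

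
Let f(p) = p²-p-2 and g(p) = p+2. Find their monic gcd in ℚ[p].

1

Repeated division with remainder:
  p²-p-2 = (p-3)(p+2) + (4)
  p+2 = ((1/4)p+1/2)(4) + (0)
The last nonzero remainder is the constant 4, so the polynomials are coprime and gcd = 1.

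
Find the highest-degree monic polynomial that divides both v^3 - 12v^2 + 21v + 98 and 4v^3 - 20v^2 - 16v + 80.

Apply the Euclidean algorithm:
  v^3 - 12v^2 + 21v + 98 = (1/4)(4v^3 - 20v^2 - 16v + 80) + (-7v^2 + 25v + 78)
  4v^3 - 20v^2 - 16v + 80 = (-(4/7)v + 40/49)(-7v^2 + 25v + 78) + ((400/49)v + 800/49)
  -7v^2 + 25v + 78 = (-(343/400)v + 1911/400)((400/49)v + 800/49) + (0)
Last nonzero remainder: (400/49)v + 800/49. Dividing through by 400/49 gives the monic gcd v + 2.

v + 2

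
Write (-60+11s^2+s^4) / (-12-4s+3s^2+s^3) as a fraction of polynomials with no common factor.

(15+s^2)/(3+s)

Repeated division with remainder:
  s^4+11s^2-60 = (s-3)(s^3+3s^2-4s-12) + (24s^2-96)
  s^3+3s^2-4s-12 = ((1/24)s+1/8)(24s^2-96) + (0)
Last nonzero remainder: 24s^2-96. Dividing through by 24 gives the monic gcd s^2-4.
Cancel s^2-4 from numerator and denominator to get the reduced form.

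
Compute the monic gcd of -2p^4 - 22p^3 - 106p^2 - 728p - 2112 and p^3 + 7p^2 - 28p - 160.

By polynomial division,
  -2p^4 - 22p^3 - 106p^2 - 728p - 2112 = (-2p - 8)(p^3 + 7p^2 - 28p - 160) + (-106p^2 - 1272p - 3392)
  p^3 + 7p^2 - 28p - 160 = (-(1/106)p + 5/106)(-106p^2 - 1272p - 3392) + (0)
Last nonzero remainder: -106p^2 - 1272p - 3392. Dividing through by -106 gives the monic gcd p^2 + 12p + 32.

p^2 + 12p + 32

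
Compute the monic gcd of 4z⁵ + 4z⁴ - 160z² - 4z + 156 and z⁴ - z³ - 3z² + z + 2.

Euclidean algorithm in ℚ[z]:
  4z⁵ + 4z⁴ - 160z² - 4z + 156 = (4z + 8)(z⁴ - z³ - 3z² + z + 2) + (20z³ - 140z² - 20z + 140)
  z⁴ - z³ - 3z² + z + 2 = ((1/20)z + 3/10)(20z³ - 140z² - 20z + 140) + (40z² - 40)
  20z³ - 140z² - 20z + 140 = ((1/2)z - 7/2)(40z² - 40) + (0)
Last nonzero remainder: 40z² - 40. Dividing through by 40 gives the monic gcd z² - 1.

z² - 1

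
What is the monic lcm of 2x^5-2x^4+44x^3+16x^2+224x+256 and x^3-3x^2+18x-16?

x^6-2x^5+23x^4-14x^3+104x^2+16x-128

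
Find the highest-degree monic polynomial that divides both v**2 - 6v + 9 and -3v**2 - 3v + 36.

Repeated division with remainder:
  v**2 - 6v + 9 = (-1/3)(-3v**2 - 3v + 36) + (-7v + 21)
  -3v**2 - 3v + 36 = ((3/7)v + 12/7)(-7v + 21) + (0)
Last nonzero remainder: -7v + 21. Dividing through by -7 gives the monic gcd v - 3.

v - 3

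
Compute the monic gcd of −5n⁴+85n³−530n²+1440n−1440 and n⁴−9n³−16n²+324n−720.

Repeated division with remainder:
  −5n⁴+85n³−530n²+1440n−1440 = (−5)(n⁴−9n³−16n²+324n−720) + (40n³−610n²+3060n−5040)
  n⁴−9n³−16n²+324n−720 = ((1/40)n+5/32)(40n³−610n²+3060n−5040) + ((45/16)n²−(225/8)n+135/2)
  40n³−610n²+3060n−5040 = ((128/9)n−224/3)((45/16)n²−(225/8)n+135/2) + (0)
Last nonzero remainder: (45/16)n²−(225/8)n+135/2. Dividing through by 45/16 gives the monic gcd n²−10n+24.

n²−10n+24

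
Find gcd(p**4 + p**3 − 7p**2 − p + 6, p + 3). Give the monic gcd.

p + 3

Repeated division with remainder:
  p**4 + p**3 − 7p**2 − p + 6 = (p**3 − 2p**2 − p + 2)(p + 3) + (0)
The last nonzero remainder p + 3 is already monic.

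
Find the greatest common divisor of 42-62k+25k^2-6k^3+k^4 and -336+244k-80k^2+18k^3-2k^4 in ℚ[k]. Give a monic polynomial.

By polynomial division,
  k^4-6k^3+25k^2-62k+42 = (-1/2)(-2k^4+18k^3-80k^2+244k-336) + (3k^3-15k^2+60k-126)
  -2k^4+18k^3-80k^2+244k-336 = (-(2/3)k+8/3)(3k^3-15k^2+60k-126) + (0)
Last nonzero remainder: 3k^3-15k^2+60k-126. Dividing through by 3 gives the monic gcd k^3-5k^2+20k-42.

-42+20k-5k^2+k^3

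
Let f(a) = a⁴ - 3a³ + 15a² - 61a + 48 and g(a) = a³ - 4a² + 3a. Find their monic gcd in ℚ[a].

a² - 4a + 3

Euclidean algorithm in ℚ[a]:
  a⁴ - 3a³ + 15a² - 61a + 48 = (a + 1)(a³ - 4a² + 3a) + (16a² - 64a + 48)
  a³ - 4a² + 3a = ((1/16)a)(16a² - 64a + 48) + (0)
Last nonzero remainder: 16a² - 64a + 48. Dividing through by 16 gives the monic gcd a² - 4a + 3.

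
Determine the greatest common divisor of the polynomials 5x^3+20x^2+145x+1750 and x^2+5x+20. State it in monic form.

1

Euclidean algorithm in ℚ[x]:
  5x^3+20x^2+145x+1750 = (5x-5)(x^2+5x+20) + (70x+1850)
  x^2+5x+20 = ((1/70)x-15/49)(70x+1850) + (28730/49)
  70x+1850 = ((343/2873)x+9065/2873)(28730/49) + (0)
The last nonzero remainder is the constant 28730/49, so the polynomials are coprime and gcd = 1.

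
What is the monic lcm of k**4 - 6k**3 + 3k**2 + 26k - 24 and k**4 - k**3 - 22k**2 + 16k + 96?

k**5 - 2k**4 - 21k**3 + 38k**2 + 80k - 96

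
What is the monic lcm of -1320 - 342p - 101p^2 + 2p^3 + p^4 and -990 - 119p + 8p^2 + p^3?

Euclidean algorithm in ℚ[p]:
  p^4 + 2p^3 - 101p^2 - 342p - 1320 = (p - 6)(p^3 + 8p^2 - 119p - 990) + (66p^2 - 66p - 7260)
  p^3 + 8p^2 - 119p - 990 = ((1/66)p + 3/22)(66p^2 - 66p - 7260) + (0)
Last nonzero remainder: 66p^2 - 66p - 7260. Dividing through by 66 gives the monic gcd p^2 - p - 110.
Then lcm(f, g) = f·g / gcd(f, g); expanding and making the result monic gives the answer.

-11880 - 4398p - 1251p^2 - 83p^3 + 11p^4 + p^5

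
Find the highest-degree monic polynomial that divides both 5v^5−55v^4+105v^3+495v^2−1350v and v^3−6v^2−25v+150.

v^2−11v+30

By polynomial division,
  5v^5−55v^4+105v^3+495v^2−1350v = (5v^2−25v+80)(v^3−6v^2−25v+150) + (−400v^2+4400v−12000)
  v^3−6v^2−25v+150 = (−(1/400)v−1/80)(−400v^2+4400v−12000) + (0)
Last nonzero remainder: −400v^2+4400v−12000. Dividing through by −400 gives the monic gcd v^2−11v+30.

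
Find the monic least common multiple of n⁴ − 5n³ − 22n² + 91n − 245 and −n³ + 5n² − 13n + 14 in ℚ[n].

Euclidean algorithm in ℚ[n]:
  n⁴ − 5n³ − 22n² + 91n − 245 = (−n)(−n³ + 5n² − 13n + 14) + (−35n² + 105n − 245)
  −n³ + 5n² − 13n + 14 = ((1/35)n − 2/35)(−35n² + 105n − 245) + (0)
Last nonzero remainder: −35n² + 105n − 245. Dividing through by −35 gives the monic gcd n² − 3n + 7.
Then lcm(f, g) = f·g / gcd(f, g); expanding and making the result monic gives the answer.

n⁵ − 7n⁴ − 12n³ + 135n² − 427n + 490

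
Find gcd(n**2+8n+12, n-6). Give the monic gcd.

Apply the Euclidean algorithm:
  n**2+8n+12 = (n+14)(n-6) + (96)
  n-6 = ((1/96)n-1/16)(96) + (0)
The last nonzero remainder is the constant 96, so the polynomials are coprime and gcd = 1.

1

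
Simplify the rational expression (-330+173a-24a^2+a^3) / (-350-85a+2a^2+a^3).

Repeated division with remainder:
  a^3-24a^2+173a-330 = (a^3+2a^2-85a-350) + (-26a^2+258a+20)
  a^3+2a^2-85a-350 = (-(1/26)a-155/338)(-26a^2+258a+20) + ((5760/169)a-57600/169)
  -26a^2+258a+20 = (-(2197/2880)a-169/2880)((5760/169)a-57600/169) + (0)
Last nonzero remainder: (5760/169)a-57600/169. Dividing through by 5760/169 gives the monic gcd a-10.
Cancel a-10 from numerator and denominator to get the reduced form.

(33-14a+a^2)/(35+12a+a^2)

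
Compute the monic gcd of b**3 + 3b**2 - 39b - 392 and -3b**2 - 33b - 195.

Apply the Euclidean algorithm:
  b**3 + 3b**2 - 39b - 392 = (-(1/3)b + 8/3)(-3b**2 - 33b - 195) + (-16b + 128)
  -3b**2 - 33b - 195 = ((3/16)b + 57/16)(-16b + 128) + (-651)
  -16b + 128 = ((16/651)b - 128/651)(-651) + (0)
The last nonzero remainder is the constant -651, so the polynomials are coprime and gcd = 1.

1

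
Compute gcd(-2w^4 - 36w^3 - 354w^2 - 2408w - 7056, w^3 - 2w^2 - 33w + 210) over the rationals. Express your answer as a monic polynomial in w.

Repeated division with remainder:
  -2w^4 - 36w^3 - 354w^2 - 2408w - 7056 = (-2w - 40)(w^3 - 2w^2 - 33w + 210) + (-500w^2 - 3308w + 1344)
  w^3 - 2w^2 - 33w + 210 = (-(1/500)w + 1077/62500)(-500w^2 - 3308w + 1344) + ((417054/15625)w + 2919378/15625)
  -500w^2 - 3308w + 1344 = (-(3906250/208527)w + 500000/69509)((417054/15625)w + 2919378/15625) + (0)
Last nonzero remainder: (417054/15625)w + 2919378/15625. Dividing through by 417054/15625 gives the monic gcd w + 7.

w + 7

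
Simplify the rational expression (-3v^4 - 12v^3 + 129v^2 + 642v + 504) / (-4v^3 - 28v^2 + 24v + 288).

Euclidean algorithm in ℚ[v]:
  -3v^4 - 12v^3 + 129v^2 + 642v + 504 = ((3/4)v - 9/4)(-4v^3 - 28v^2 + 24v + 288) + (48v^2 + 480v + 1152)
  -4v^3 - 28v^2 + 24v + 288 = (-(1/12)v + 1/4)(48v^2 + 480v + 1152) + (0)
Last nonzero remainder: 48v^2 + 480v + 1152. Dividing through by 48 gives the monic gcd v^2 + 10v + 24.
Cancel v^2 + 10v + 24 from numerator and denominator to get the reduced form.

(3v^2 - 18v - 21)/(4v - 12)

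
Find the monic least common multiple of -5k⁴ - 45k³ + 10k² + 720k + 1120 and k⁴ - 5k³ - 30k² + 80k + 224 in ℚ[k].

Repeated division with remainder:
  -5k⁴ - 45k³ + 10k² + 720k + 1120 = (-5)(k⁴ - 5k³ - 30k² + 80k + 224) + (-70k³ - 140k² + 1120k + 2240)
  k⁴ - 5k³ - 30k² + 80k + 224 = (-(1/70)k + 1/10)(-70k³ - 140k² + 1120k + 2240) + (0)
Last nonzero remainder: -70k³ - 140k² + 1120k + 2240. Dividing through by -70 gives the monic gcd k³ + 2k² - 16k - 32.
Then lcm(f, g) = f·g / gcd(f, g); expanding and making the result monic gives the answer.

k⁵ + 2k⁴ - 65k³ - 130k² + 784k + 1568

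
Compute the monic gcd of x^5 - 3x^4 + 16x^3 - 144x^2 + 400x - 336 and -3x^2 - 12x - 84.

x^2 + 4x + 28

By polynomial division,
  x^5 - 3x^4 + 16x^3 - 144x^2 + 400x - 336 = (-(1/3)x^3 + (7/3)x^2 - (16/3)x + 4)(-3x^2 - 12x - 84) + (0)
Last nonzero remainder: -3x^2 - 12x - 84. Dividing through by -3 gives the monic gcd x^2 + 4x + 28.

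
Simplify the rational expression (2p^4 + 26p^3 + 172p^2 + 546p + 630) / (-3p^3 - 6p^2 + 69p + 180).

Repeated division with remainder:
  2p^4 + 26p^3 + 172p^2 + 546p + 630 = (-(2/3)p - 22/3)(-3p^3 - 6p^2 + 69p + 180) + (174p^2 + 1172p + 1950)
  -3p^3 - 6p^2 + 69p + 180 = (-(1/58)p + 206/2523)(174p^2 + 1172p + 1950) + ((17480/2523)p + 17480/841)
  174p^2 + 1172p + 1950 = ((219501/8740)p + 163995/1748)((17480/2523)p + 17480/841) + (0)
Last nonzero remainder: (17480/2523)p + 17480/841. Dividing through by 17480/2523 gives the monic gcd p + 3.
Cancel p + 3 from numerator and denominator to get the reduced form.

(-2p^3 - 20p^2 - 112p - 210)/(3p^2 - 3p - 60)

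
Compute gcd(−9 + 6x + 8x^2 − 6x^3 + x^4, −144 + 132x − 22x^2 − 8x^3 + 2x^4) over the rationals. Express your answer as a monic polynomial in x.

9 − 6x + x^2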